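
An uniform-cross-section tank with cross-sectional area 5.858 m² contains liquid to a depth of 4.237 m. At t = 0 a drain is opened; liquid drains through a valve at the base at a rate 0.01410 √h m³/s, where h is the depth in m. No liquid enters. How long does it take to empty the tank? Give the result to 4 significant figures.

1710 s

With no inflow, A dh/dt = −0.01410 √h.
This is separable: 2 d(√h)/dt = −0.01410/A, so √h = √h₀ − (0.01410/(2A)) t.
Set h = 0: 2√h₀ = (0.01410/A) t_empty ⇒ t_empty = 2A√h₀/0.01410.
t_empty = 2·5.858·√4.237/0.01410 = 11.7160·2.05840/0.01410 = 1710.37 s.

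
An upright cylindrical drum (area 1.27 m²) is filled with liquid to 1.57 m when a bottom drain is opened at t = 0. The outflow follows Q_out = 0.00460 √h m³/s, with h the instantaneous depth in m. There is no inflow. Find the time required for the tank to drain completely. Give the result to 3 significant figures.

692 s

With no inflow, A dh/dt = −0.00460 √h.
Separate and integrate: 2(√h − √h₀) = −(0.00460/A) t.
Tank is empty when √h = 0: t_empty = 2A√h₀/0.00460.
t_empty = 2·1.27·√1.57/0.00460 = 2.5400·1.2530/0.00460 = 691.87 s.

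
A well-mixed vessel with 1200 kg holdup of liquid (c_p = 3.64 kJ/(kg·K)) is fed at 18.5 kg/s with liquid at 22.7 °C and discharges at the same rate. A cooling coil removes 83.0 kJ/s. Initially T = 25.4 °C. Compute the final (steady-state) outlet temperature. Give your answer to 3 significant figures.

21.5 °C

M c_p dT/dt = ṁ c_p (T_in − T) − Q̇.
At steady state dT/dt = 0 ⇒ T_ss = T_in − Q̇/(ṁ c_p) = 22.7 − 83.0/(18.5·3.64) = 21.467 °C.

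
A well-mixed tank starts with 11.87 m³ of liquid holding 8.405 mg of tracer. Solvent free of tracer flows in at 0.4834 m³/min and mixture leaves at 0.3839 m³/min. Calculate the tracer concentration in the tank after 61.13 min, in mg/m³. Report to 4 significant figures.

0.09488 mg/m³

Total volume: dV/dt = Q_in − Q_out = 0.0995000 m³/min, so V(t) = 11.87 + 0.0995000 t and V(61.13) = 17.9524 m³.
Species balance (pure solvent in): dm/dt = −Q_out · m/V(t).
dm/m = −Q_out dt/(V₀ + 0.0995000 t); integrating gives ln(m/m₀) = −(Q_out/(Q_in−Q_out)) ln(V/V₀).
m = m₀ (V₀/V)^(Q_out/(Q_in−Q_out)) = 8.405 × (11.87/17.9524)^(3.85829) = 1.70337 mg.
C = m/V = 1.70337/17.9524 = 0.0948822 mg/m³.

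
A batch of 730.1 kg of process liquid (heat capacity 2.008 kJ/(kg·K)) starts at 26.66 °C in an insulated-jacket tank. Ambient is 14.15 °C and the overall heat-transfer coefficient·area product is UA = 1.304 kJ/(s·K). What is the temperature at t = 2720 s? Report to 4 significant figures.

M c_p dT/dt = −UA(T − T_amb).
dT/dt = (T_ss − T)/τ with T_ss = T_amb = 14.1500 °C, τ = M c_p/UA = 730.1·2.008/1.304 = 1124.26 s.
Solution: T(t) = T_ss + (T₀ − T_ss) e^(−t/τ).
T(2720) = 14.1500 + (12.5100)·0.0889786 = 15.2631 °C.

15.26 °C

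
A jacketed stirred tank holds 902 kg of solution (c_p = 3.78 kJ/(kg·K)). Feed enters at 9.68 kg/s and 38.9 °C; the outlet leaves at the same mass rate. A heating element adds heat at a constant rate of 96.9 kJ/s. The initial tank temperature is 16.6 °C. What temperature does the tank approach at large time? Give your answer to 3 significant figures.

M c_p dT/dt = ṁ c_p (T_in − T) + Q̇.
At steady state dT/dt = 0 ⇒ T_ss = T_in + Q̇/(ṁ c_p) = 38.9 + 96.9/(9.68·3.78) = 41.548 °C.

41.5 °C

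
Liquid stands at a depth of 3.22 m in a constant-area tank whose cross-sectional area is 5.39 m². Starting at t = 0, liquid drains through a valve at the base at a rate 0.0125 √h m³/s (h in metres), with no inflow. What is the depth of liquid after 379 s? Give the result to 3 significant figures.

1.84 m

Unsteady balance on liquid volume: A dh/dt = −0.0125 √h.
∫ h^(−1/2) dh = −(0.0125/A) ∫ dt, giving 2√h = 2√h₀ − (0.0125/A) t.
√h = √3.22 − 0.0125·379/(2·5.39) = 1.7944 − 0.43947 = 1.3550.
h = 1.3550² = 1.8359 m.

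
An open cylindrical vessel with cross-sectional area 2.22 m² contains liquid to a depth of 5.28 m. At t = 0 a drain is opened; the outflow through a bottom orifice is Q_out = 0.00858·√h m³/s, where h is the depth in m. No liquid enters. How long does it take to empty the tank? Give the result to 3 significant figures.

1190 s

Unsteady balance on liquid volume: A dh/dt = −0.00858 √h.
∫ h^(−1/2) dh = −(0.00858/A) ∫ dt, giving 2√h = 2√h₀ − (0.00858/A) t.
Set h = 0: 2√h₀ = (0.00858/A) t_empty ⇒ t_empty = 2A√h₀/0.00858.
t_empty = 2·2.22·√5.28/0.00858 = 4.4400·2.2978/0.00858 = 1189.1 s.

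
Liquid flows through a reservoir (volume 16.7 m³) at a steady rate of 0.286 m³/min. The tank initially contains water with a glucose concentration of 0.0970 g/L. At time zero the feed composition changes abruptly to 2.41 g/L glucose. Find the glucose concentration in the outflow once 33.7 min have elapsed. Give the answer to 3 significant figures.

1.11 g/L

Unsteady species balance (constant V, well mixed): V dC/dt = Q(C_in − C).
So dC/dt = (C_in − C)/τ with τ = V/Q = 16.7/0.286 = 58.392 min.
Integrating: C(t) = C_in + (C₀ − C_in) e^(−t/τ).
C(33.7) = 2.41 + (0.0970 − 2.41)·e^(−33.7/58.392) = 2.41 + (-2.3130)·0.56150 = 1.1112 g/L.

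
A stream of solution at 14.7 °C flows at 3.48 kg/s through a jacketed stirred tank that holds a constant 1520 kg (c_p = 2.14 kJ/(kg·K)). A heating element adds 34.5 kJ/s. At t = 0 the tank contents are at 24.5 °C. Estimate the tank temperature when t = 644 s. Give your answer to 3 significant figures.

M c_p dT/dt = ṁ c_p (T_in − T) + Q̇.
τ = M/ṁ = 436.78 s; T_ss = T_in + Q̇/(ṁ c_p) = 14.7 + 34.5/(3.48·2.14) = 19.333 °C.
Solution: T(t) = T_ss + (T₀ − T_ss) e^(−t/τ).
T(644) = 19.333 + (5.1674)·e^(−644/436.78) = 19.333 + (5.1674)·0.22891 = 20.515 °C.

20.5 °C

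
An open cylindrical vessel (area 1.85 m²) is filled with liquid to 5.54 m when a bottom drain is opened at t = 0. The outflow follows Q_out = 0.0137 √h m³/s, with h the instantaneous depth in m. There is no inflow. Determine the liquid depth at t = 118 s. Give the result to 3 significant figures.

Volume balance on the tank: A dh/dt = −0.0137 √h.
∫ h^(−1/2) dh = −(0.0137/A) ∫ dt, giving 2√h = 2√h₀ − (0.0137/A) t.
√h = √5.54 − 0.0137·118/(2·1.85) = 2.3537 − 0.43692 = 1.9168.
h = 1.9168² = 3.6741 m.

3.67 m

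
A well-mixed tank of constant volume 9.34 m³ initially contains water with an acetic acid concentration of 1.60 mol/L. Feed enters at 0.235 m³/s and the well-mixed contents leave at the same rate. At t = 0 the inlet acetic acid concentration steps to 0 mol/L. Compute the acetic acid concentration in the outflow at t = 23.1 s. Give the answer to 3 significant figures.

0.895 mol/L

Accumulation = in − out for the solute gives V dC/dt = Q(C_in − C).
So dC/dt = (C_in − C)/τ with τ = V/Q = 9.34/0.235 = 39.745 s.
Solution: C(t) = C_in + (C₀ − C_in) e^(−t/τ).
C(23.1) = 0 + (1.60 − 0)·e^(−23.1/39.745) = 0 + (1.6000)·0.55922 = 0.89475 mol/L.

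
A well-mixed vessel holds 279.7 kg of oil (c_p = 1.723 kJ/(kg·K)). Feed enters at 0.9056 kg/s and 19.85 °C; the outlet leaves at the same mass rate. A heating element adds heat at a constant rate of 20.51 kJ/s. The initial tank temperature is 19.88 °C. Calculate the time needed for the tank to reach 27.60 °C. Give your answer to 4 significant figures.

M c_p dT/dt = ṁ c_p (T_in − T) + Q̇.
τ = M/ṁ = 308.856 s; T_ss = T_in + Q̇/(ṁ c_p) = 32.9945 °C.
T(t) = T_ss + (T₀ − T_ss) e^(−t/τ). Set T = 27.60:
e^(−t/τ) = (27.60 − 32.9945)/(19.88 − 32.9945) = 0.411338
t = −308.856 · ln(0.411338) = 274.369 s.

274.4 s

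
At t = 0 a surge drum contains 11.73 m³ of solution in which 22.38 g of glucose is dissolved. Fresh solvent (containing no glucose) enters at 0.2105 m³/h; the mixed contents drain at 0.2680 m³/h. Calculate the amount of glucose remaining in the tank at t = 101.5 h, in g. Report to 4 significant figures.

Let m(t) be the amount of glucose. Volume: V(t) = V₀ + (Q_in − Q_out) t = 11.73 − 0.0575000 t; V(101.5) = 5.89375 m³.
Solute balance: dm/dt = 0 − Q_out C = −Q_out m/V(t).
Separate: dm/m = −Q_out dt/V(t) ⇒ ln(m/m₀) = −(Q_out/(Q_in−Q_out)) ln(V/V₀).
m = m₀ (V₀/V)^(Q_out/(Q_in−Q_out)) = 22.38 × (11.73/5.89375)^(-4.66087) = 0.905100 g.

0.9051 g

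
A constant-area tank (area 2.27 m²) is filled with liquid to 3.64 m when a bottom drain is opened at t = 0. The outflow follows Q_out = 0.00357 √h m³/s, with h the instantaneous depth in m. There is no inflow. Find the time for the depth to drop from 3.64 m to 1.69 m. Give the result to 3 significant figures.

773 s

With no inflow, A dh/dt = −0.00357 √h.
This is separable: 2 d(√h)/dt = −0.00357/A, so √h = √h₀ − (0.00357/(2A)) t.
t = 2A(√h₀ − √h)/0.00357 = 2·2.27·(√3.64 − √1.69)/0.00357
  = 4.5400 × (1.9079 − 1.3000) / 0.00357 = 773.04 s.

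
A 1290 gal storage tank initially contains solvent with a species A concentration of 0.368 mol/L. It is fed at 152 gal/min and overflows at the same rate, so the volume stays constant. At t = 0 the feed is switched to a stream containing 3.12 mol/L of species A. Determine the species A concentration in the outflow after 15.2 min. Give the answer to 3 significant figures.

2.66 mol/L

Mass balance on the solute (V constant): V dC/dt = Q(C_in − C).
Rewrite as dC/dt + C/τ = C_in/τ, τ = V/Q = 8.4868 min.
Integrating: C(t) = C_in + (C₀ − C_in) e^(−t/τ).
C(15.2) = 3.12 + (0.368 − 3.12)·e^(−15.2/8.4868) = 3.12 + (-2.7520)·0.16679 = 2.6610 mol/L.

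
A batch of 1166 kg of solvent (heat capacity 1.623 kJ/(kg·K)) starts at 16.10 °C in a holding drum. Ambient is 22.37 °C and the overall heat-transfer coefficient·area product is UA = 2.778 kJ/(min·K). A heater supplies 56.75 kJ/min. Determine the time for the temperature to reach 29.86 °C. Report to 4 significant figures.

493.5 min

M c_p dT/dt = −UA(T − T_amb) + Q̇.
τ = M c_p/UA = 681.216 min; T_ss = T_amb + Q̇/UA = 22.37 + 56.75/2.778 = 42.7984 °C.
T(t) = T_ss + (T₀ − T_ss)e^(−t/τ); set T = 29.86:
t = −τ ln[(T − T_ss)/(T₀ − T_ss)] = −681.216 · ln(0.484613) = 493.477 min.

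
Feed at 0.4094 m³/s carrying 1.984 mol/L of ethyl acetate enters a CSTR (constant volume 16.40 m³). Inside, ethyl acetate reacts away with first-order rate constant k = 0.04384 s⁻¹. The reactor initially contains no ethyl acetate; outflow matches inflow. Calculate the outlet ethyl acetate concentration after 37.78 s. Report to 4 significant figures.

Species balance: V dC/dt = Q C_in − Q C − k V C.
This is linear with rate a = Q/V + k = 0.0688034 s⁻¹.
C_ss = Q C_in/(Q + kV) = 0.719839 mol/L; C(t) = C_ss + (C₀ − C_ss) e^(−a t).
C(37.78) = 0.719839 + (-0.719839)·e^(−0.0688034·37.78) = 0.719839 + (-0.719839)·0.0743187 = 0.666342 mol/L.

0.6663 mol/L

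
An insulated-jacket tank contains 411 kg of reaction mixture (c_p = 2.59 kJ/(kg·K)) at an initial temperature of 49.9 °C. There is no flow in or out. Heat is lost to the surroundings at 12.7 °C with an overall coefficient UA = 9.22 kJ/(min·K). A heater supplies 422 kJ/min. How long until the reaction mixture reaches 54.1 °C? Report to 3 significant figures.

Lumped-capacitance energy balance: M c_p dT/dt = UA(T_amb − T) + Q̇.
τ = M c_p/UA = 115.45 min; T_ss = T_amb + Q̇/UA = 12.7 + 422/9.22 = 58.470 °C.
T(t) = T_ss + (T₀ − T_ss)e^(−t/τ); set T = 54.1:
t = −τ ln[(T − T_ss)/(T₀ − T_ss)] = −115.45 · ln(0.50992) = 77.758 min.

77.8 min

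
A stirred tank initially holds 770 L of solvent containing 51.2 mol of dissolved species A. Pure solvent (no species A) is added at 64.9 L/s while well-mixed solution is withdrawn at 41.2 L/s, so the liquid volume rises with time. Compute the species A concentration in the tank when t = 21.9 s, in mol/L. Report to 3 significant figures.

0.0162 mol/L

Let m(t) be the amount of species A. Volume: V(t) = V₀ + (Q_in − Q_out) t = 770 + 23.700 t; V(21.9) = 1289.0 L.
Solute balance: dm/dt = 0 − Q_out C = −Q_out m/V(t).
dm/m = −Q_out dt/(V₀ + 23.700 t); integrating gives ln(m/m₀) = −(Q_out/(Q_in−Q_out)) ln(V/V₀).
m = m₀ (V₀/V)^(Q_out/(Q_in−Q_out)) = 51.2 × (770/1289.0)^(1.7384) = 20.906 mol.
C = m/V = 20.906/1289.0 = 0.016218 mol/L.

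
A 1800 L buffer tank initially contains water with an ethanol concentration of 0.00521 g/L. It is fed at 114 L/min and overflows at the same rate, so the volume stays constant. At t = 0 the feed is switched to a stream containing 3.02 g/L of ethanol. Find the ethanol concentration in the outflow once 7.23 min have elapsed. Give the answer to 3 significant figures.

1.11 g/L

Accumulation = in − out for the solute gives V dC/dt = Q(C_in − C).
Rewrite as dC/dt + C/τ = C_in/τ, τ = V/Q = 15.789 min.
Integrating: C(t) = C_in + (C₀ − C_in) e^(−t/τ).
C(7.23) = 3.02 + (0.00521 − 3.02)·e^(−7.23/15.789) = 3.02 + (-3.0148)·0.63261 = 1.1128 g/L.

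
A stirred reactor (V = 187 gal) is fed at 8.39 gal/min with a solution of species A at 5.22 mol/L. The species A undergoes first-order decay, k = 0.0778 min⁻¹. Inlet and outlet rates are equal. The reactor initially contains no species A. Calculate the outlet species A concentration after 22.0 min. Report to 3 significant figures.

Species balance: V dC/dt = Q C_in − Q C − k V C.
dC/dt = (Q/V) C_in − (Q/V + k) C; effective rate a = Q/V + k = 0.044866 + 0.0778 = 0.12267 min⁻¹.
C_ss = Q C_in/(Q + kV) = 1.9093 mol/L; C(t) = C_ss + (C₀ − C_ss) e^(−a t).
C(22.0) = 1.9093 + (-1.9093)·e^(−0.12267·22.0) = 1.9093 + (-1.9093)·0.067296 = 1.7808 mol/L.

1.78 mol/L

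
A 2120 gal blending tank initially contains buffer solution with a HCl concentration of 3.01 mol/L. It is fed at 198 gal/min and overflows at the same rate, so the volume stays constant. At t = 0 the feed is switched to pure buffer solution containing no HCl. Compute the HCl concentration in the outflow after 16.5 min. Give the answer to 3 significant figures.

0.645 mol/L

Accumulation = in − out for the solute gives V dC/dt = Q(C_in − C).
Rewrite as dC/dt + C/τ = C_in/τ, τ = V/Q = 10.707 min.
C approaches C_in exponentially: C(t) = C_in + (C₀ − C_in) e^(−t/τ).
C(16.5) = 0 + (3.01 − 0)·e^(−16.5/10.707) = 0 + (3.0100)·0.21416 = 0.64462 mol/L.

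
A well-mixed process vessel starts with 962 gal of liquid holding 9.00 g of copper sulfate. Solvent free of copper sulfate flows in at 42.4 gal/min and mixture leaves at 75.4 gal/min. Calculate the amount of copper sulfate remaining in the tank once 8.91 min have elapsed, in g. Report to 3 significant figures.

3.91 g

Total volume: dV/dt = Q_in − Q_out = -33.000 gal/min, so V(t) = 962 − 33.000 t and V(8.91) = 667.97 gal.
Species balance (pure solvent in): dm/dt = −Q_out · m/V(t).
Separate: dm/m = −Q_out dt/V(t) ⇒ ln(m/m₀) = −(Q_out/(Q_in−Q_out)) ln(V/V₀).
m = m₀ (V₀/V)^(Q_out/(Q_in−Q_out)) = 9.00 × (962/667.97)^(-2.2848) = 3.9109 g.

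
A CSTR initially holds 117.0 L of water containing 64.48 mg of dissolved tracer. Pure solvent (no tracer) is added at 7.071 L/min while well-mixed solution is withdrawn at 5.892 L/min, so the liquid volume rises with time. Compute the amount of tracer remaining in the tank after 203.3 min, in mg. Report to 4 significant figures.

0.2455 mg

Total volume: dV/dt = Q_in − Q_out = 1.17900 L/min, so V(t) = 117.0 + 1.17900 t and V(203.3) = 356.691 L.
Solute balance: dm/dt = 0 − Q_out C = −Q_out m/V(t).
Separate: dm/m = −Q_out dt/V(t) ⇒ ln(m/m₀) = −(Q_out/(Q_in−Q_out)) ln(V/V₀).
m = m₀ (V₀/V)^(Q_out/(Q_in−Q_out)) = 64.48 × (117.0/356.691)^(4.99746) = 0.245543 mg.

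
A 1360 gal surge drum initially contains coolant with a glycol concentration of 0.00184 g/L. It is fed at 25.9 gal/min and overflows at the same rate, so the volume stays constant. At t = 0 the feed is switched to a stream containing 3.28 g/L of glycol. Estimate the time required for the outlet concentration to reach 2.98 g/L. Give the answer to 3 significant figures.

Species balance: V dC/dt = Q(C_in − C) ⇒ τ = V/Q = 52.510 min.
C(t) = C_in + (C₀ − C_in) e^(−t/τ). Set C = 2.98 and solve for t:
e^(−t/τ) = (C − C_in)/(C₀ − C_in) = (2.98 − 3.28)/(0.00184 − 3.28) = 0.091515
t = −τ ln(…) = 52.510 × 2.3913 = 125.56 min.

126 min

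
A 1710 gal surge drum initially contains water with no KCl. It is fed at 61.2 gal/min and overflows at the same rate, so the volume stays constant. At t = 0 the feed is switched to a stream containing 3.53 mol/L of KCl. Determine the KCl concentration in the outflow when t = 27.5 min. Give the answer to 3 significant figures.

Accumulation = in − out for the solute gives V dC/dt = Q(C_in − C).
So dC/dt = (C_in − C)/τ with τ = V/Q = 1710/61.2 = 27.941 min.
This is linear first-order; C(t) = C_in + (C₀ − C_in) e^(−t/τ).
C(27.5) = 3.53 + (0 − 3.53)·e^(−27.5/27.941) = 3.53 + (-3.5300)·0.37373 = 2.2107 mol/L.

2.21 mol/L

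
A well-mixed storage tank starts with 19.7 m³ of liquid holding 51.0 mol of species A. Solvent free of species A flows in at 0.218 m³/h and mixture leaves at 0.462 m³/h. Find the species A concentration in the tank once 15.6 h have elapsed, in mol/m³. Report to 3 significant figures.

Let m(t) be the amount of species A. Volume: V(t) = V₀ + (Q_in − Q_out) t = 19.7 − 0.24400 t; V(15.6) = 15.894 m³.
No species A enters, so dm/dt = −Q_out · (m/V).
dm/m = −Q_out dt/(V₀ − 0.24400 t); integrating gives ln(m/m₀) = −(Q_out/(Q_in−Q_out)) ln(V/V₀).
m = m₀ (V₀/V)^(Q_out/(Q_in−Q_out)) = 51.0 × (19.7/15.894)^(-1.8934) = 33.964 mol.
C = m/V = 33.964/15.894 = 2.1370 mol/m³.

2.14 mol/m³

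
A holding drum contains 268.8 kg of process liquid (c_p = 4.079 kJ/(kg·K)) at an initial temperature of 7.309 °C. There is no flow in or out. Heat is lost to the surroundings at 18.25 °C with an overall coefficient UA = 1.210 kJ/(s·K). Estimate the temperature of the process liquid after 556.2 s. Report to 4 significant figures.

12.33 °C

Heat balance on the well-mixed liquid: M c_p dT/dt = −UA(T − T_amb).
dT/dt = (T_ss − T)/τ with T_ss = T_amb = 18.2500 °C, τ = M c_p/UA = 268.8·4.079/1.210 = 906.145 s.
Integrating: T(t) = T_ss + (T₀ − T_ss) e^(−t/τ).
T(556.2) = 18.2500 + (-10.9410)·0.541285 = 12.3278 °C.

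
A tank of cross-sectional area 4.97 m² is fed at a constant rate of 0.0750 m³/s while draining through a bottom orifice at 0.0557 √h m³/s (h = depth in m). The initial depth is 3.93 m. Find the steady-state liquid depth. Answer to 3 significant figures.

A dh/dt = Q_in − 0.0557 √h. Steady state requires inflow = outflow:
Q_in = 0.0557 √h_ss ⇒ √h_ss = 0.0750/0.0557 = 1.3465.
h_ss = 1.3465² = 1.8131 m. (Since h₀ = 3.93 m > h_ss, the level will fall toward this value.)

1.81 m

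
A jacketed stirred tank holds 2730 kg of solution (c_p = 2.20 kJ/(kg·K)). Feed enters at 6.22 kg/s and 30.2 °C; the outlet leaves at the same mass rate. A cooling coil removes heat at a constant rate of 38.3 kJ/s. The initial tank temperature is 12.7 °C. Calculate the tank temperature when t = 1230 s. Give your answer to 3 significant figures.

26.5 °C

Heat balance on the well-mixed liquid: M c_p dT/dt = ṁ c_p (T_in − T) − 38.3.
τ = M/ṁ = 438.91 s; T_ss = T_in − Q̇/(ṁ c_p) = 30.2 − 38.3/(6.22·2.20) = 27.401 °C.
T approaches T_ss exponentially: T(t) = T_ss + (T₀ − T_ss) e^(−t/τ).
T(1230) = 27.401 + (-14.701)·e^(−1230/438.91) = 27.401 + (-14.701)·0.060663 = 26.509 °C.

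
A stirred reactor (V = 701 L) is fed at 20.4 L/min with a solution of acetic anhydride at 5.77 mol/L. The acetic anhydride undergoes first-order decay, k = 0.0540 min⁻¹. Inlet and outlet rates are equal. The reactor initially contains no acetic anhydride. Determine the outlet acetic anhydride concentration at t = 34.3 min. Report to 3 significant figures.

1.90 mol/L

Species balance: V dC/dt = Q C_in − Q C − k V C.
dC/dt = (Q/V) C_in − (Q/V + k) C; effective rate a = Q/V + k = 0.029101 + 0.0540 = 0.083101 min⁻¹.
C_ss = Q C_in/(Q + kV) = 2.0206 mol/L; C(t) = C_ss + (C₀ − C_ss) e^(−a t).
C(34.3) = 2.0206 + (-2.0206)·e^(−0.083101·34.3) = 2.0206 + (-2.0206)·0.057823 = 1.9038 mol/L.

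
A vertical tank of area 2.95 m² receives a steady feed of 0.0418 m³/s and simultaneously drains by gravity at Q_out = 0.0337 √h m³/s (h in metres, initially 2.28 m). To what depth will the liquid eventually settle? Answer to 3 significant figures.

1.54 m

Level balance: A dh/dt = 0.0418 − 0.0337 √h. Setting dh/dt = 0:
Q_in = 0.0337 √h_ss ⇒ √h_ss = 0.0418/0.0337 = 1.2404.
h_ss = 1.2404² = 1.5385 m. (Since h₀ = 2.28 m > h_ss, the level will fall toward this value.)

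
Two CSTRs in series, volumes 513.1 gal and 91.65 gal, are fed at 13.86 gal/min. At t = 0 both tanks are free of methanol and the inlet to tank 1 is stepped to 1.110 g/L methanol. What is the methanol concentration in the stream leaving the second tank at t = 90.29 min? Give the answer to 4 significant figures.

Time constants: τᵢ = Vᵢ/Q for each well-mixed tank.
τ₁ = 513.1/13.86 = 37.0202 min; τ₂ = 91.65/13.86 = 6.61255 min.
Solving the cascade with C₁(0)=C₂(0)=0 gives C₂(t) = C_in[1 − (τ₁ e^(−t/τ₁) − τ₂ e^(−t/τ₂))/(τ₁ − τ₂)].
At t = 90.29: e^(−t/τ₁) = 0.0872534, e^(−t/τ₂) = 1.17490e-06.
C₂ = 1.110·[1 − (37.0202·0.0872534 − 6.61255·1.17490e-06)/(30.4076)] = 1.110·0.893772 = 0.992087 g/L.

0.9921 g/L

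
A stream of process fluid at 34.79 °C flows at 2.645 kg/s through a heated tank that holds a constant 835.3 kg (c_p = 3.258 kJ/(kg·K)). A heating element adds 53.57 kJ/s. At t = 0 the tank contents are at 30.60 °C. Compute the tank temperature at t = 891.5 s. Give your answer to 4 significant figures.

M c_p dT/dt = ṁ c_p (T_in − T) + Q̇.
Rearrange: dT/dt = (T_ss − T)/τ with τ = M/ṁ = 315.803 s and T_ss = T_in + Q̇/(ṁ c_p) = 41.0065 °C.
Integrating: T(t) = T_ss + (T₀ − T_ss) e^(−t/τ).
T(891.5) = 41.0065 + (-10.4065)·e^(−891.5/315.803) = 41.0065 + (-10.4065)·0.0594298 = 40.3880 °C.

40.39 °C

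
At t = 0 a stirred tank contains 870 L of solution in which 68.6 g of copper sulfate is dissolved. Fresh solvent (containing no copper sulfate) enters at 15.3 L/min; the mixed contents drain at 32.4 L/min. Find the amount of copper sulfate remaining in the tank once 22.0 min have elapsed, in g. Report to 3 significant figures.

23.5 g

Let m(t) be the amount of copper sulfate. Volume: V(t) = V₀ + (Q_in − Q_out) t = 870 − 17.100 t; V(22.0) = 493.80 L.
No copper sulfate enters, so dm/dt = −Q_out · (m/V).
dm/m = −Q_out dt/(V₀ − 17.100 t); integrating gives ln(m/m₀) = −(Q_out/(Q_in−Q_out)) ln(V/V₀).
m = m₀ (V₀/V)^(Q_out/(Q_in−Q_out)) = 68.6 × (870/493.80)^(-1.8947) = 23.457 g.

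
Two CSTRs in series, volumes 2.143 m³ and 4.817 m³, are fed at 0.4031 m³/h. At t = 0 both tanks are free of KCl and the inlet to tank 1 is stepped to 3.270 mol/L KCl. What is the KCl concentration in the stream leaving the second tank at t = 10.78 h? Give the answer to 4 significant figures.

1.225 mol/L

Species balance on tank i: dCᵢ/dt = (Cᵢ₋₁ − Cᵢ)/τᵢ with τᵢ = Vᵢ/Q.
τ₁ = 2.143/0.4031 = 5.31630 h; τ₂ = 4.817/0.4031 = 11.9499 h.
Solving the cascade with C₁(0)=C₂(0)=0 gives C₂(t) = C_in[1 − (τ₁ e^(−t/τ₁) − τ₂ e^(−t/τ₂))/(τ₁ − τ₂)].
At t = 10.78: e^(−t/τ₁) = 0.131634, e^(−t/τ₂) = 0.405717.
C₂ = 3.270·[1 − (5.31630·0.131634 − 11.9499·0.405717)/(-6.63359)] = 3.270·0.374628 = 1.22503 mol/L.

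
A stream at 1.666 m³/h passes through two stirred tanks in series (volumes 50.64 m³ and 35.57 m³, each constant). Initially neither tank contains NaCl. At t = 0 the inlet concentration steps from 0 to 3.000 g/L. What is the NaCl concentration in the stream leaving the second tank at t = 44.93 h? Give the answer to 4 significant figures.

1.564 g/L

Each tank obeys Vᵢ dCᵢ/dt = Q(Cᵢ₋₁ − Cᵢ), so τᵢ = Vᵢ/Q.
τ₁ = 50.64/1.666 = 30.3962 h; τ₂ = 35.57/1.666 = 21.3505 h.
Tank 1: C₁ = C_in(1 − e^(−t/τ₁)). Tank 2 (τ₁ ≠ τ₂): C₂ = C_in[1 − (τ₁ e^(−t/τ₁) − τ₂ e^(−t/τ₂))/(τ₁ − τ₂)].
At t = 44.93: e^(−t/τ₁) = 0.228060, e^(−t/τ₂) = 0.121919.
C₂ = 3.000·[1 − (30.3962·0.228060 − 21.3505·0.121919)/(9.04562)] = 3.000·0.521415 = 1.56424 g/L.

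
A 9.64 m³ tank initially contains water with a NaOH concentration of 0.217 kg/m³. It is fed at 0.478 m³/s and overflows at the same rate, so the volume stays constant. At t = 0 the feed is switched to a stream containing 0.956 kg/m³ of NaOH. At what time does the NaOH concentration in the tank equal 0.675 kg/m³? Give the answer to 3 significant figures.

19.5 s

Unsteady species balance (constant V, well mixed): V dC/dt = Q(C_in − C), so τ = V/Q = 20.167 s.
C(t) = C_in + (C₀ − C_in) e^(−t/τ). Set C = 0.675 and solve for t:
e^(−t/τ) = (C − C_in)/(C₀ − C_in) = (0.675 − 0.956)/(0.217 − 0.956) = 0.38024
t = −τ ln(…) = 20.167 × 0.96694 = 19.501 s.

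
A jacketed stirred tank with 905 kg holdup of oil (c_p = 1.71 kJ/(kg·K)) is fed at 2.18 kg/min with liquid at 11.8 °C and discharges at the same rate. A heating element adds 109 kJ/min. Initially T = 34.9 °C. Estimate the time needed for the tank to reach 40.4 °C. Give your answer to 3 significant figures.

Heat balance on the well-mixed liquid: M c_p dT/dt = ṁ c_p (T_in − T) + 109.
τ = M/ṁ = 415.14 min; T_ss = T_in + Q̇/(ṁ c_p) = 41.040 °C.
T(t) = T_ss + (T₀ − T_ss) e^(−t/τ). Set T = 40.4:
e^(−t/τ) = (40.4 − 41.040)/(34.9 − 41.040) = 0.10420
t = −415.14 · ln(0.10420) = 938.81 min.

939 min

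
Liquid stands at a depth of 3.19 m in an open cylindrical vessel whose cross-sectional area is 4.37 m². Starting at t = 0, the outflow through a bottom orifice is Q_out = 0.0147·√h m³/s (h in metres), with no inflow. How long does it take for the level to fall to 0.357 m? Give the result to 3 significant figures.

Volume balance on the tank: A dh/dt = −0.0147 √h.
∫ h^(−1/2) dh = −(0.0147/A) ∫ dt, giving 2√h = 2√h₀ − (0.0147/A) t.
t = 2A(√h₀ − √h)/0.0147 = 2·4.37·(√3.19 − √0.357)/0.0147
  = 8.7400 × (1.7861 − 0.59749) / 0.0147 = 706.67 s.

707 s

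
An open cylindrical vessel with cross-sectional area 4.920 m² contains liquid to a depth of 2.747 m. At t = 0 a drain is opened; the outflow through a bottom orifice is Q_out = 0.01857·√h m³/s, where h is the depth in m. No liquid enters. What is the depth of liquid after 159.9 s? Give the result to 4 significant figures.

Volume balance on the tank: A dh/dt = −0.01857 √h.
∫ h^(−1/2) dh = −(0.01857/A) ∫ dt, giving 2√h = 2√h₀ − (0.01857/A) t.
√h = √2.747 − 0.01857·159.9/(2·4.920) = 1.65741 − 0.301762 = 1.35565.
h = 1.35565² = 1.83777 m.

1.838 m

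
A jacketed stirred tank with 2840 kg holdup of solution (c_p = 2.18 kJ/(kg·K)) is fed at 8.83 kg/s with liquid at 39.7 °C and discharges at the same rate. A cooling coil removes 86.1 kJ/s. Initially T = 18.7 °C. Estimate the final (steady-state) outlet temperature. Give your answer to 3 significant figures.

35.2 °C

M c_p dT/dt = ṁ c_p (T_in − T) − Q̇.
At steady state dT/dt = 0 ⇒ T_ss = T_in − Q̇/(ṁ c_p) = 39.7 − 86.1/(8.83·2.18) = 35.227 °C.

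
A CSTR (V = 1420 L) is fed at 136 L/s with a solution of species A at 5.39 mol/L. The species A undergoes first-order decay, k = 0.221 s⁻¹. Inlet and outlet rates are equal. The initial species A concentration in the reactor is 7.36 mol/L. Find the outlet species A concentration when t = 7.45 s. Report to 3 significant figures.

2.17 mol/L

V dC/dt = Q(C_in − C) − k V C.
dC/dt = (Q/V) C_in − (Q/V + k) C; effective rate a = Q/V + k = 0.095775 + 0.221 = 0.31677 s⁻¹.
C_ss = Q C_in/(Q + kV) = 1.6296 mol/L; C(t) = C_ss + (C₀ − C_ss) e^(−a t).
C(7.45) = 1.6296 + (5.7304)·e^(−0.31677·7.45) = 1.6296 + (5.7304)·0.094423 = 2.1707 mol/L.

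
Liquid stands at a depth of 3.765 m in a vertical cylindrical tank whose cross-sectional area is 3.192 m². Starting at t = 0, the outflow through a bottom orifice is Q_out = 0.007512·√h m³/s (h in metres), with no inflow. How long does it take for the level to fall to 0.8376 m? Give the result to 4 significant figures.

871.2 s

A dh/dt = −Q_out = −0.007512 √h.
∫ h^(−1/2) dh = −(0.007512/A) ∫ dt, giving 2√h = 2√h₀ − (0.007512/A) t.
t = 2A(√h₀ − √h)/0.007512 = 2·3.192·(√3.765 − √0.8376)/0.007512
  = 6.38400 × (1.94036 − 0.915205) / 0.007512 = 871.219 s.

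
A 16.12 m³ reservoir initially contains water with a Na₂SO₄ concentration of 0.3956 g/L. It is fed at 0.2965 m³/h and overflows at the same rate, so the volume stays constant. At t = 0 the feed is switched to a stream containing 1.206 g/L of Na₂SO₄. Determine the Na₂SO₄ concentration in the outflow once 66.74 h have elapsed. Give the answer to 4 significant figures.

0.9685 g/L

Unsteady species balance (constant V, well mixed): V dC/dt = Q(C_in − C).
So dC/dt = (C_in − C)/τ with τ = V/Q = 16.12/0.2965 = 54.3676 h.
Solution: C(t) = C_in + (C₀ − C_in) e^(−t/τ).
C(66.74) = 1.206 + (0.3956 − 1.206)·e^(−66.74/54.3676) = 1.206 + (-0.810400)·0.293004 = 0.968550 g/L.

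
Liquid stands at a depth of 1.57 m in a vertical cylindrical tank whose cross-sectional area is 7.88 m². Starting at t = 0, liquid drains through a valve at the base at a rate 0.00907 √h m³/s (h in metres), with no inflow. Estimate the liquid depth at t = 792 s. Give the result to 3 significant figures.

0.636 m

With no inflow, A dh/dt = −0.00907 √h.
∫ h^(−1/2) dh = −(0.00907/A) ∫ dt, giving 2√h = 2√h₀ − (0.00907/A) t.
√h = √1.57 − 0.00907·792/(2·7.88) = 1.2530 − 0.45580 = 0.79719.
h = 0.79719² = 0.63552 m.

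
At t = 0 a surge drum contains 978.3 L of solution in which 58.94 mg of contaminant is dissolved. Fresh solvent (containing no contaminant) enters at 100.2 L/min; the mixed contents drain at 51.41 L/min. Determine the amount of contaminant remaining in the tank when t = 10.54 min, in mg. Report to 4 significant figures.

Let m(t) be the amount of contaminant. Volume: V(t) = V₀ + (Q_in − Q_out) t = 978.3 + 48.7900 t; V(10.54) = 1492.55 L.
Species balance (pure solvent in): dm/dt = −Q_out · m/V(t).
Separate: dm/m = −Q_out dt/V(t) ⇒ ln(m/m₀) = −(Q_out/(Q_in−Q_out)) ln(V/V₀).
m = m₀ (V₀/V)^(Q_out/(Q_in−Q_out)) = 58.94 × (978.3/1492.55)^(1.05370) = 37.7662 mg.

37.77 mg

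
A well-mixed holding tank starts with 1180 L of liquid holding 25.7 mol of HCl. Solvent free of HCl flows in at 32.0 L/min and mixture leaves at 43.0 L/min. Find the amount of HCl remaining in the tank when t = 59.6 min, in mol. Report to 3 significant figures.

Total volume: dV/dt = Q_in − Q_out = -11.000 L/min, so V(t) = 1180 − 11.000 t and V(59.6) = 524.40 L.
Solute balance: dm/dt = 0 − Q_out C = −Q_out m/V(t).
dm/m = −Q_out dt/(V₀ − 11.000 t); integrating gives ln(m/m₀) = −(Q_out/(Q_in−Q_out)) ln(V/V₀).
m = m₀ (V₀/V)^(Q_out/(Q_in−Q_out)) = 25.7 × (1180/524.40)^(-3.9091) = 1.0791 mol.

1.08 mol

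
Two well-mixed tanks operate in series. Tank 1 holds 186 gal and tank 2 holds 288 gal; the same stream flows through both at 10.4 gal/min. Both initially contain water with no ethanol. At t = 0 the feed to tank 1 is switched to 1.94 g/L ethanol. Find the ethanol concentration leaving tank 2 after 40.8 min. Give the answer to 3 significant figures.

1.05 g/L

Each tank obeys Vᵢ dCᵢ/dt = Q(Cᵢ₋₁ − Cᵢ), so τᵢ = Vᵢ/Q.
τ₁ = 186/10.4 = 17.885 min; τ₂ = 288/10.4 = 27.692 min.
Tank 1: C₁ = C_in(1 − e^(−t/τ₁)). Tank 2 (τ₁ ≠ τ₂): C₂ = C_in[1 − (τ₁ e^(−t/τ₁) − τ₂ e^(−t/τ₂))/(τ₁ − τ₂)].
At t = 40.8: e^(−t/τ₁) = 0.10215, e^(−t/τ₂) = 0.22916.
C₂ = 1.94·[1 − (17.885·0.10215 − 27.692·0.22916)/(-9.8077)] = 1.94·0.53924 = 1.0461 g/L.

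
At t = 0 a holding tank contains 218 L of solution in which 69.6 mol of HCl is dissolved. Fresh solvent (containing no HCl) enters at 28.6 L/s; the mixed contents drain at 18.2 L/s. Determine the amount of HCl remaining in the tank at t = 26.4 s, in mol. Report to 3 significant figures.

16.7 mol

Let m(t) be the amount of HCl. Volume: V(t) = V₀ + (Q_in − Q_out) t = 218 + 10.400 t; V(26.4) = 492.56 L.
Species balance (pure solvent in): dm/dt = −Q_out · m/V(t).
dm/m = −Q_out dt/(V₀ + 10.400 t); integrating gives ln(m/m₀) = −(Q_out/(Q_in−Q_out)) ln(V/V₀).
m = m₀ (V₀/V)^(Q_out/(Q_in−Q_out)) = 69.6 × (218/492.56)^(1.7500) = 16.715 mol.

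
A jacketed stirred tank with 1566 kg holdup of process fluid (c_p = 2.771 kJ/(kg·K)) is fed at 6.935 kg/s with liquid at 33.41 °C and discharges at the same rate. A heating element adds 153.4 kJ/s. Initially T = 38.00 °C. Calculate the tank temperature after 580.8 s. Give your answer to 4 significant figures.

M c_p dT/dt = ṁ c_p (T_in − T) + Q̇.
τ = M/ṁ = 225.811 s; T_ss = T_in + Q̇/(ṁ c_p) = 33.41 + 153.4/(6.935·2.771) = 41.3926 °C.
This is linear first-order; T(t) = T_ss + (T₀ − T_ss) e^(−t/τ).
T(580.8) = 41.3926 + (-3.39256)·e^(−580.8/225.811) = 41.3926 + (-3.39256)·0.0763779 = 41.1334 °C.

41.13 °C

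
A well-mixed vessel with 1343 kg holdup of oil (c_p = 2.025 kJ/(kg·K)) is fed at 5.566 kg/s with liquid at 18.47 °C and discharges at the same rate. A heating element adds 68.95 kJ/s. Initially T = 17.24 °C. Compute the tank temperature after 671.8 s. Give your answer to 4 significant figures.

M c_p dT/dt = ṁ c_p (T_in − T) + Q̇.
Rearrange: dT/dt = (T_ss − T)/τ with τ = M/ṁ = 241.286 s and T_ss = T_in + Q̇/(ṁ c_p) = 24.5874 °C.
Solution: T(t) = T_ss + (T₀ − T_ss) e^(−t/τ).
T(671.8) = 24.5874 + (-7.34739)·e^(−671.8/241.286) = 24.5874 + (-7.34739)·0.0617758 = 24.1335 °C.

24.13 °C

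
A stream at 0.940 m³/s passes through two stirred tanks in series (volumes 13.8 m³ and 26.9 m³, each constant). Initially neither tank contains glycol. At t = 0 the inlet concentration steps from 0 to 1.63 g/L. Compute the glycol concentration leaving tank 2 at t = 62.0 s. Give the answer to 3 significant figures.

Each tank obeys Vᵢ dCᵢ/dt = Q(Cᵢ₋₁ − Cᵢ), so τᵢ = Vᵢ/Q.
τ₁ = 13.8/0.940 = 14.681 s; τ₂ = 26.9/0.940 = 28.617 s.
Solving the cascade with C₁(0)=C₂(0)=0 gives C₂(t) = C_in[1 − (τ₁ e^(−t/τ₁) − τ₂ e^(−t/τ₂))/(τ₁ − τ₂)].
At t = 62.0: e^(−t/τ₁) = 0.014652, e^(−t/τ₂) = 0.11457.
C₂ = 1.63·[1 − (14.681·0.014652 − 28.617·0.11457)/(-13.936)] = 1.63·0.78017 = 1.2717 g/L.

1.27 g/L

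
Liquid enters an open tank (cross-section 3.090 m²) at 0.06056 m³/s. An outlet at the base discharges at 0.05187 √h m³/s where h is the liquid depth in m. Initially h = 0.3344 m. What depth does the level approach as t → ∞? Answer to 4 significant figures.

1.363 m

Unsteady balance on liquid volume: A dh/dt = Q_in − 0.05187 √h. At steady state dh/dt = 0:
Q_in = 0.05187 √h_ss ⇒ √h_ss = 0.06056/0.05187 = 1.16753.
h_ss = 1.16753² = 1.36314 m. (Since h₀ = 0.3344 m < h_ss, the level will rise toward this value.)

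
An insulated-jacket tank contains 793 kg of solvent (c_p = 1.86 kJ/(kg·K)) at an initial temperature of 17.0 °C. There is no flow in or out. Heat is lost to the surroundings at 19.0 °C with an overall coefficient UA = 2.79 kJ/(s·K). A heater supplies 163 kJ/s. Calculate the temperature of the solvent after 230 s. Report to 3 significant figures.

Energy balance: M c_p dT/dt = −UA(T − T_amb) + Q̇.
dT/dt = (T_ss − T)/τ with T_ss = T_amb + Q̇/UA = 19.0 + 163/2.79 = 77.423 °C, τ = M c_p/UA = 793·1.86/2.79 = 528.67 s.
This is linear first-order; T(t) = T_ss + (T₀ − T_ss) e^(−t/τ).
T(230) = 77.423 + (-60.423)·0.64723 = 38.316 °C.

38.3 °C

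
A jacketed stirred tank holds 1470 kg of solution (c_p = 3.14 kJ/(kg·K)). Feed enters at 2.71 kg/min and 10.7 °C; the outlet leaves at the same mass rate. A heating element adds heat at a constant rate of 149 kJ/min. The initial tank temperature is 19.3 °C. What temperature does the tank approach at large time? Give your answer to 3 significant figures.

Unsteady energy balance on the tank contents: M c_p dT/dt = ṁ c_p (T_in − T) + 149.
At steady state dT/dt = 0 ⇒ T_ss = T_in + Q̇/(ṁ c_p) = 10.7 + 149/(2.71·3.14) = 28.210 °C.

28.2 °C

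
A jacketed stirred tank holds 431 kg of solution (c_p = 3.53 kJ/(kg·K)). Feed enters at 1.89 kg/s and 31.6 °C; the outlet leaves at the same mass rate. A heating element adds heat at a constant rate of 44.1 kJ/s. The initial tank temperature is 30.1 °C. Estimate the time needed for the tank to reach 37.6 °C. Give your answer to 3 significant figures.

Energy balance: M c_p dT/dt = ṁ c_p (T_in − T) + 44.1.
τ = M/ṁ = 228.04 s; T_ss = T_in + Q̇/(ṁ c_p) = 38.210 °C.
T(t) = T_ss + (T₀ − T_ss) e^(−t/τ). Set T = 37.6:
e^(−t/τ) = (37.6 − 38.210)/(30.1 − 38.210) = 0.075217
t = −228.04 · ln(0.075217) = 590.03 s.

590 s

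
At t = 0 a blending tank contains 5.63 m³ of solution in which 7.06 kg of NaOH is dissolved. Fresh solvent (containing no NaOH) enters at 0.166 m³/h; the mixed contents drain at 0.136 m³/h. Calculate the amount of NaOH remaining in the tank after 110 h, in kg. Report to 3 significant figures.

Let m(t) be the amount of NaOH. Volume: V(t) = V₀ + (Q_in − Q_out) t = 5.63 + 0.030000 t; V(110) = 8.9300 m³.
No NaOH enters, so dm/dt = −Q_out · (m/V).
dm/m = −Q_out dt/(V₀ + 0.030000 t); integrating gives ln(m/m₀) = −(Q_out/(Q_in−Q_out)) ln(V/V₀).
m = m₀ (V₀/V)^(Q_out/(Q_in−Q_out)) = 7.06 × (5.63/8.9300)^(4.5333) = 0.87213 kg.

0.872 kg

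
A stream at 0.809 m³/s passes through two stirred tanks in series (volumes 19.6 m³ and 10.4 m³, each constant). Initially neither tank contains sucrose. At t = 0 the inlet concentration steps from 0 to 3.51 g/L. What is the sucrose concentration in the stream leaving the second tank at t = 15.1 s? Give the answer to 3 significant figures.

Time constants: τᵢ = Vᵢ/Q for each well-mixed tank.
τ₁ = 19.6/0.809 = 24.227 s; τ₂ = 10.4/0.809 = 12.855 s.
Tank 1: C₁ = C_in(1 − e^(−t/τ₁)). Tank 2 (τ₁ ≠ τ₂): C₂ = C_in[1 − (τ₁ e^(−t/τ₁) − τ₂ e^(−t/τ₂))/(τ₁ − τ₂)].
At t = 15.1: e^(−t/τ₁) = 0.53619, e^(−t/τ₂) = 0.30894.
C₂ = 3.51·[1 − (24.227·0.53619 − 12.855·0.30894)/(11.372)] = 3.51·0.20691 = 0.72626 g/L.

0.726 g/L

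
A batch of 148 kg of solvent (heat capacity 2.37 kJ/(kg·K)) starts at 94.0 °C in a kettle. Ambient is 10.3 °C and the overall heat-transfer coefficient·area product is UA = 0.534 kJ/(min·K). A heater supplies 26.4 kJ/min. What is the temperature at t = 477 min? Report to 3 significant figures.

Lumped-capacitance energy balance: M c_p dT/dt = UA(T_amb − T) + Q̇.
dT/dt = (T_ss − T)/τ with T_ss = T_amb + Q̇/UA = 10.3 + 26.4/0.534 = 59.738 °C, τ = M c_p/UA = 148·2.37/0.534 = 656.85 min.
Solution: T(t) = T_ss + (T₀ − T_ss) e^(−t/τ).
T(477) = 59.738 + (34.262)·0.48375 = 76.312 °C.

76.3 °C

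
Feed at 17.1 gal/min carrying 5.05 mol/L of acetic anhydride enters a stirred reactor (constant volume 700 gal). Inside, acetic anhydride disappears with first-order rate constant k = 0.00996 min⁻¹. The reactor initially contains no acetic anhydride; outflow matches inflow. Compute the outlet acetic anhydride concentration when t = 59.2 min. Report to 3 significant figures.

V dC/dt = Q(C_in − C) − k V C.
dC/dt = (Q/V) C_in − (Q/V + k) C; effective rate a = Q/V + k = 0.024429 + 0.00996 = 0.034389 min⁻¹.
C_ss = Q C_in/(Q + kV) = 3.5874 mol/L; C(t) = C_ss + (C₀ − C_ss) e^(−a t).
C(59.2) = 3.5874 + (-3.5874)·e^(−0.034389·59.2) = 3.5874 + (-3.5874)·0.13058 = 3.1189 mol/L.

3.12 mol/L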